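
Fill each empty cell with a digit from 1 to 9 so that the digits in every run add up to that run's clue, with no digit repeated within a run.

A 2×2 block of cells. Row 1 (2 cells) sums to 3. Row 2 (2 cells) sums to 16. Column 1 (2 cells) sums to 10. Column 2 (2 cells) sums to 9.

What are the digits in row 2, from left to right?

9 7

3 in 2 cells must be {1,2}; 16 in 2 cells must be {7,9}.
The 16 across and the 9 down share only 7, so (2,2) = 7.
(1,2) = 9 − 7 = 2 completes the 9 down.
(2,1) = 16 − 7 = 9 completes the 16 across.
(1,1) = 3 − 2 = 1 completes the 3 across.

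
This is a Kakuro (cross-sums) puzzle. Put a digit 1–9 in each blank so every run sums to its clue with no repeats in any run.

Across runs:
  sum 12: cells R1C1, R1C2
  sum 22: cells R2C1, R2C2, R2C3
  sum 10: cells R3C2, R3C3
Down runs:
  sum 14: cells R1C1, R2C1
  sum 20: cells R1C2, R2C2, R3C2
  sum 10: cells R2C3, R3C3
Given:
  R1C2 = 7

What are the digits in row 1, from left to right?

5 7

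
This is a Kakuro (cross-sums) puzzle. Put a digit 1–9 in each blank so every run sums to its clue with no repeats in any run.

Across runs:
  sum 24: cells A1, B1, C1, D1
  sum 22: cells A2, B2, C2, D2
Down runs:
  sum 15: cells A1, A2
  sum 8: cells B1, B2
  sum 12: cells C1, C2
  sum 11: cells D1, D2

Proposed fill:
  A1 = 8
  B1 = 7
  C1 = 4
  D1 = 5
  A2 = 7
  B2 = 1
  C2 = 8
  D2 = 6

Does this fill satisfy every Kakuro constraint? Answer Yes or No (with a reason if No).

Yes

Across: 8+7+4+5=24; 7+1+8+6=22. Down: 8+7=15; 7+1=8; 4+8=12; 5+6=11. No digit repeats within any run.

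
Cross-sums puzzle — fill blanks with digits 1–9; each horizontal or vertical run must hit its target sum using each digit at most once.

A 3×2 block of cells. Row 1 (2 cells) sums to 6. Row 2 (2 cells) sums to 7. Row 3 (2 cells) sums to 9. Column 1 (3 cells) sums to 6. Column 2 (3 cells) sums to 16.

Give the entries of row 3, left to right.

6 in 3 cells must be {1,2,3}.
Nothing is forced directly, so branch on (2,1), whose candidates are 1 or 2 or 3. If (2,1) = 1: that forces (1,1) = 2, (1,2) = 4, after which (2,2) would have to be in {6} for the 7 across but in {3,5,7,9} for the 16 down — contradiction. If (2,1) = 2: that forces (1,1) = 1, (1,2) = 5, after which (2,2) would have to be in {5} for the 7 across but in {2,3,4,7,8,9} for the 16 down — contradiction. So (2,1) = 3.
(2,2) = 7 − 3 = 4 completes the 7 across.
Given what's placed, (1,2) must be 5 to fit the 6 across and 16 down.
(3,2) = 16 − 9 = 7 completes the 16 down.
(1,1) = 6 − 5 = 1 completes the 6 across.
(3,1) = 9 − 7 = 2 completes the 9 across.

2 7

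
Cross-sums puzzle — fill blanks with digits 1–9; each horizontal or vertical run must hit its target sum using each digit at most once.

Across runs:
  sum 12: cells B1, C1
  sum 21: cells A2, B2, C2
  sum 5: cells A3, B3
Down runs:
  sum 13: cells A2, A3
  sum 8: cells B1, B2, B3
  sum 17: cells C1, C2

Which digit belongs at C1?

17 in 2 cells must be {8,9}.
The 5 across and the 13 down share only 4, so A3 = 4.
B3 = 5 − 4 = 1 completes the 5 across.
A2 = 13 − 4 = 9 completes the 13 down.
C2 = 8: the only remaining digit allowed by both the 21 across and the 17 down.
C1 = 17 − 8 = 9 completes the 17 down.
B2 = 21 − 17 = 4 completes the 21 across.
B1 = 12 − 9 = 3 completes the 12 across.

9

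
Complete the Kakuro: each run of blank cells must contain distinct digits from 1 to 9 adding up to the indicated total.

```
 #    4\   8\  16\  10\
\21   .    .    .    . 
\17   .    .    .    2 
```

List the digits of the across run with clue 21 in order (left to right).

4 in 2 cells must be {1,3}; 16 in 2 cells must be {7,9}.
R1C4 = 10 − 2 = 8 completes the 10 down.
Nothing is forced directly, so branch on R1C1, whose candidates are 1 or 3. If R1C1 = 3: that forces R1C3 = 9, R2C1 = 1, after which R2C3 would have to be in {5,6,8,9} for the 17 across but in {7} for the 16 down — contradiction. So R1C1 = 1.
R2C1 = 4 − 1 = 3 completes the 4 down.
R2C3 = 7: the only remaining digit allowed by both the 17 across and the 16 down.
R1C3 = 16 − 7 = 9 completes the 16 down.
R2C2 = 17 − 12 = 5 completes the 17 across.
R1C2 = 21 − 18 = 3 completes the 21 across.

1, 3, 9, 8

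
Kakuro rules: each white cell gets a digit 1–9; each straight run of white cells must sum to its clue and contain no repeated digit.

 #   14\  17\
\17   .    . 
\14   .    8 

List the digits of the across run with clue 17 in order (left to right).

17 in 2 cells must be {8,9}.
R1C2 = 17 − 8 = 9 completes the 17 down.
R2C1 = 14 − 8 = 6 completes the 14 across.
R1C1 = 17 − 9 = 8 completes the 17 across.

8, 9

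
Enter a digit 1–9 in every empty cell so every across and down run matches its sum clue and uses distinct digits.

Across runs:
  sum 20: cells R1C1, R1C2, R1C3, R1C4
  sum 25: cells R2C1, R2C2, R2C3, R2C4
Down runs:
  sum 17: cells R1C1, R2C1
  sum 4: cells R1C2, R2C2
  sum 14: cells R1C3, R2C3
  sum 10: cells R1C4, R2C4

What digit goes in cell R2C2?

3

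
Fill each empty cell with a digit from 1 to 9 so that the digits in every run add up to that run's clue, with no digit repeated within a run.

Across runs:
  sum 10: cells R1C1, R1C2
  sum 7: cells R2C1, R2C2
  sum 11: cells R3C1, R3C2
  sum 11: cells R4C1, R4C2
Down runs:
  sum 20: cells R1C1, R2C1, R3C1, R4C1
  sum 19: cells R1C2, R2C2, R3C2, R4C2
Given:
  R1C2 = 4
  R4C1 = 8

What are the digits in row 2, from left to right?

2 5

R1C1 = 10 − 4 = 6 completes the 10 across.
R4C2 = 11 − 8 = 3 completes the 11 across.
Given what's placed, R2C2 must be 5 to fit the 7 across and 19 down.
R3C2 = 19 − 12 = 7 completes the 19 down.
R2C1 = 7 − 5 = 2 completes the 7 across.
R3C1 = 11 − 7 = 4 completes the 11 across.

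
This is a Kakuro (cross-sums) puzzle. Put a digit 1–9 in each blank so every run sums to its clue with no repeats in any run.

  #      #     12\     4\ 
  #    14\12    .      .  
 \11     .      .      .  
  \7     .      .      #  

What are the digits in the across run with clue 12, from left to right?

9 3

4 in 2 cells must be {1,3}.
The 12 across and the 4 down share only 3, so R1C3 = 3.
R2C3 = 4 − 3 = 1 completes the 4 down.
R1C2 = 12 − 3 = 9 completes the 12 across.
R2C2 = 2: the only remaining digit allowed by both the 11 across and the 12 down.
R3C2 = 12 − 11 = 1 completes the 12 down.
R2C1 = 11 − 3 = 8 completes the 11 across.
R3C1 = 7 − 1 = 6 completes the 7 across.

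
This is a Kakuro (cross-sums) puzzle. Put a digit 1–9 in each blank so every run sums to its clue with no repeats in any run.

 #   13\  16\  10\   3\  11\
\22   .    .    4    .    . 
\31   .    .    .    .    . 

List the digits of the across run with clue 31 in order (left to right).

7 9 6 1 8

16 in 2 cells must be {7,9}; 3 in 2 cells must be {1,2}.
R2C3 = 10 − 4 = 6 completes the 10 down.
R2C4 = 1: the only remaining digit allowed by both the 31 across and the 3 down.
R1C4 = 3 − 1 = 2 completes the 3 down.
Nothing is forced directly, so branch on R1C2, whose candidates are 7 or 9. If R1C2 = 9: that forces R1C1 = 6, after which R1C5 would have to be in {1} for the 22 across but in {2,3,4,5,6,7,8,9} for the 11 down — contradiction. So R1C2 = 7.
R2C2 = 16 − 7 = 9 completes the 16 down.
No cell is forced outright now. R1C1 can only be 6 or 8 (the digits allowed by both its 22 across and its 13 down). If R1C1 = 8: then R1C5 would have to be in {1} for the 22 across but in {2,3,4,5,6,7,8,9} for the 11 down — contradiction. So R1C1 = 6.
R1C5 = 22 − 19 = 3 completes the 22 across.
R2C1 = 13 − 6 = 7 completes the 13 down.
R2C5 = 31 − 23 = 8 completes the 31 across.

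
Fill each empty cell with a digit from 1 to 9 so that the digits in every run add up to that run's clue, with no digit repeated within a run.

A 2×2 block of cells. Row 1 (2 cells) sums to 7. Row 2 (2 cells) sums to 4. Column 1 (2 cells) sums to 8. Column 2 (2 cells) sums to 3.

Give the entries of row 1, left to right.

5 2

4 in 2 cells must be {1,3}; 3 in 2 cells must be {1,2}.
The 4 across and the 3 down share only 1, so (2,2) = 1.
(1,2) = 3 − 1 = 2 completes the 3 down.
(2,1) = 4 − 1 = 3 completes the 4 across.
(1,1) = 7 − 2 = 5 completes the 7 across.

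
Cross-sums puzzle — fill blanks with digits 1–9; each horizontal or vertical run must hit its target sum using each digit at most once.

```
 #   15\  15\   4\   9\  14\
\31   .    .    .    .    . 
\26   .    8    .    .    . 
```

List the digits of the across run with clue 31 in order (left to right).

6, 7, 1, 8, 9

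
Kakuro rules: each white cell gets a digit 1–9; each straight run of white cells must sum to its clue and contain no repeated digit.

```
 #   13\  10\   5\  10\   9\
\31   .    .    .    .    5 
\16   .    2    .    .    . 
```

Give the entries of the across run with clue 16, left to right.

6, 2, 3, 1, 4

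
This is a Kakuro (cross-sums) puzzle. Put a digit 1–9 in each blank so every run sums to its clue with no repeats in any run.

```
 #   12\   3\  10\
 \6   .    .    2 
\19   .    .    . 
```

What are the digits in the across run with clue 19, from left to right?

6 in 3 cells must be {1,2,3}; 3 in 2 cells must be {1,2}.
R1C1 = 3: the only remaining digit allowed by both the 6 across and the 12 down.
R1C2 = 6 − 5 = 1 completes the 6 across.
R2C1 = 12 − 3 = 9 completes the 12 down.
R2C2 = 3 − 1 = 2 completes the 3 down.
R2C3 = 19 − 11 = 8 completes the 19 across.

9 2 8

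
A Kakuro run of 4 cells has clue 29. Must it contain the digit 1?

No

The only way to make 29 from 4 distinct digits is {5,7,8,9}, which does not contain 1.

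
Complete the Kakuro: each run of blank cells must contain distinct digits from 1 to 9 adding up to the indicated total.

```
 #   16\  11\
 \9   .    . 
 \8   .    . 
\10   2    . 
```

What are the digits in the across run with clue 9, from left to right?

R3C2 = 10 − 2 = 8 completes the 10 across.
Nothing is forced directly, so branch on R1C2, whose candidates are 1 or 2. If R1C2 = 2: then R1C1 would have to be in {7} for the 9 across but in {5,6,8,9} for the 16 down — contradiction. So R1C2 = 1.
R1C1 = 9 − 1 = 8 completes the 9 across.
R2C1 = 16 − 10 = 6 completes the 16 down.
R2C2 = 8 − 6 = 2 completes the 8 across.

8 1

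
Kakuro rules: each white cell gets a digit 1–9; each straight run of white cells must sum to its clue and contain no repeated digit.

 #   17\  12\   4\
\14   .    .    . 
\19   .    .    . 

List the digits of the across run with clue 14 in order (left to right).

17 in 2 cells must be {8,9}; 4 in 2 cells must be {1,3}.
The 19 across and the 4 down share only 3, so R2C3 = 3.
R1C3 = 4 − 3 = 1 completes the 4 down.
Given what's placed, R2C1 must be 9 to fit the 19 across and 17 down.
R2C2 = 19 − 12 = 7 completes the 19 across.
R1C1 = 17 − 9 = 8 completes the 17 down.
R1C2 = 14 − 9 = 5 completes the 14 across.

8 5 1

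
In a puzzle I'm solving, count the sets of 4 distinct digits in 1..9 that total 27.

3

4 distinct digits from 1–9 sum between 10 and 30.
Enumerating: {3,7,8,9}, {4,6,8,9}, {5,6,7,9}.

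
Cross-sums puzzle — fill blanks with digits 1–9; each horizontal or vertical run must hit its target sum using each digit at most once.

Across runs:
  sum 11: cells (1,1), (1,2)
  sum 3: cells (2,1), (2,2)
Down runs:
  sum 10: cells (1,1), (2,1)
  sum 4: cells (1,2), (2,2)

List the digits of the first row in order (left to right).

3 in 2 cells must be {1,2}; 4 in 2 cells must be {1,3}.
The 11 across and the 4 down share only 3, so (1,2) = 3.
(2,2) = 4 − 3 = 1 completes the 4 down.
(1,1) = 11 − 3 = 8 completes the 11 across.
(2,1) = 3 − 1 = 2 completes the 3 across.

8 3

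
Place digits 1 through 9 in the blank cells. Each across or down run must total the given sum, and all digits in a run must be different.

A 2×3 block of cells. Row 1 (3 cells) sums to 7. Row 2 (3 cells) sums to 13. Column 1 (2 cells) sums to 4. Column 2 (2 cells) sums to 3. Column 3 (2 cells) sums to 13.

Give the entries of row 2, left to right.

7 in 3 cells must be {1,2,4}; 4 in 2 cells must be {1,3}; 3 in 2 cells must be {1,2}.
The 7 across and the 4 down share only 1, so (1,1) = 1.
Given what's placed, (1,2) must be 2 to fit the 7 across and 3 down.
(1,3) = 7 − 3 = 4 completes the 7 across.
(2,1) = 4 − 1 = 3 completes the 4 down.
(2,2) = 3 − 2 = 1 completes the 3 down.
(2,3) = 13 − 4 = 9 completes the 13 across.

3, 1, 9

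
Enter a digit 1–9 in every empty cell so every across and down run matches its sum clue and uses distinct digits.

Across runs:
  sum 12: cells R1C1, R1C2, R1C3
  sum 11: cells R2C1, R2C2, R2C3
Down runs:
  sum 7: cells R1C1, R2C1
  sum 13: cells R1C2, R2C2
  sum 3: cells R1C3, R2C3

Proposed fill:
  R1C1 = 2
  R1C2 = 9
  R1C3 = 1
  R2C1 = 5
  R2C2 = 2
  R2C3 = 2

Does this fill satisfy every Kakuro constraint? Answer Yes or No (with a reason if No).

No — the down run R1C2–R2C2 sums to 11, not 13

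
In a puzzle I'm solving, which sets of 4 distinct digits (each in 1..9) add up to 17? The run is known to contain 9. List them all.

4 distinct digits from 1–9 sum between 10 and 30.
Keeping only sets containing 9.

{1,2,5,9}; {1,3,4,9}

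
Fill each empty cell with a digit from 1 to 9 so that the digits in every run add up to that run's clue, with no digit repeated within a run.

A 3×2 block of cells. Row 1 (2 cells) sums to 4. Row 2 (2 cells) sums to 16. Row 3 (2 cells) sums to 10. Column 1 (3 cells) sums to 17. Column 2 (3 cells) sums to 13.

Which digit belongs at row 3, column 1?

9

4 in 2 cells must be {1,3}; 16 in 2 cells must be {7,9}.
Nothing is forced directly, so branch on (2,1), whose candidates are 7 or 9. If (2,1) = 9: that forces (2,2) = 7, (1,2) = 1, after which (3,2) would have to be in {1,2,3,4,6,7,8,9} for the 10 across but in {5} for the 13 down — contradiction. So (2,1) = 7.
Given what's placed, (1,1) must be 1 to fit the 4 across and 17 down.
(1,2) = 4 − 1 = 3 completes the 4 across.
(2,2) = 16 − 7 = 9 completes the 16 across.
(3,1) = 17 − 8 = 9 completes the 17 down.
(3,2) = 10 − 9 = 1 completes the 10 across.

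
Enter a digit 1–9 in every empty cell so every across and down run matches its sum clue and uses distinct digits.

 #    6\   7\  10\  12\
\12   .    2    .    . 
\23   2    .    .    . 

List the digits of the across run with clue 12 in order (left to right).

4 2 1 5

R1C1 = 6 − 2 = 4 completes the 6 down.
R1C3 = 1: the only remaining digit allowed by both the 12 across and the 10 down.
R1C4 = 12 − 7 = 5 completes the 12 across.
R2C2 = 7 − 2 = 5 completes the 7 down.
R2C3 = 10 − 1 = 9 completes the 10 down.
R2C4 = 23 − 16 = 7 completes the 23 across.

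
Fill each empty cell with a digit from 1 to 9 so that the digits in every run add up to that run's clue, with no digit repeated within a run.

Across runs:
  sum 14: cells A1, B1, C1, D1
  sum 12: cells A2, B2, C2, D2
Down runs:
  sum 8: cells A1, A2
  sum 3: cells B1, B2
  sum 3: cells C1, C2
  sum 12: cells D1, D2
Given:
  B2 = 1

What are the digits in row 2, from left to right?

5 1 2 4

3 in 2 cells must be {1,2}.
B1 = 3 − 1 = 2 completes the 3 down.
Given what's placed, C1 must be 1 to fit the 14 across and 3 down.
C2 = 3 − 1 = 2 completes the 3 down.
No cell is forced outright now. A2 can only be 3 or 5 or 6 (the digits allowed by both its 12 across and its 8 down). If A2 = 3: that forces A1 = 5, after which D1 would have to be in {6} for the 14 across but in {3,4,5,7,8,9} for the 12 down — contradiction. If A2 = 6: then A1 would have to be in {3,4,5,6,7,8} for the 14 across but in {2} for the 8 down — contradiction. So A2 = 5.
A1 = 8 − 5 = 3 completes the 8 down.
D1 = 14 − 6 = 8 completes the 14 across.
D2 = 12 − 8 = 4 completes the 12 across.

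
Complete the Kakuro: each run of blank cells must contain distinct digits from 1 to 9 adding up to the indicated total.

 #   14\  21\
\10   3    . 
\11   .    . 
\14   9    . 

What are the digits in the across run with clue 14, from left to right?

9, 5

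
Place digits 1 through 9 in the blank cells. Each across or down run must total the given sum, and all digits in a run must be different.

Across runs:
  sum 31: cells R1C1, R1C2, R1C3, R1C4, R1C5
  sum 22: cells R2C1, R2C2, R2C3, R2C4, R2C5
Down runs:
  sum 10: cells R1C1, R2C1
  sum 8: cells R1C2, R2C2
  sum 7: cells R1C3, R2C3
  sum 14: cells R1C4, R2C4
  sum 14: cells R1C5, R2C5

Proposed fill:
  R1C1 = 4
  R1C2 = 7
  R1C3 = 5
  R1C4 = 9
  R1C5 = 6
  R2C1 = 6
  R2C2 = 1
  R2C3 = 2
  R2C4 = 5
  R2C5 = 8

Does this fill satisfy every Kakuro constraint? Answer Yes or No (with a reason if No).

Across: 4+7+5+9+6=31; 6+1+2+5+8=22. Down: 4+6=10; 7+1=8; 5+2=7; 9+5=14; 6+8=14. No digit repeats within any run.

Yes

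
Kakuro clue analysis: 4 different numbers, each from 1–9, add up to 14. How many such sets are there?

4 distinct digits from 1–9 sum between 10 and 30.
Enumerating: {1,2,3,8}, {1,2,4,7}, {1,2,5,6}, {1,3,4,6}, {2,3,4,5}.

5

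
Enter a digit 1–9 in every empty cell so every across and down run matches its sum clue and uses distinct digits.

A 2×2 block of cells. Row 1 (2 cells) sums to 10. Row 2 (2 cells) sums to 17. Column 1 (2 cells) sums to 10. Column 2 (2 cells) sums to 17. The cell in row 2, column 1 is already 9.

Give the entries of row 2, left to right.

9, 8

17 in 2 cells must be {8,9}.
(1,1) = 10 − 9 = 1 completes the 10 down.
(1,2) = 10 − 1 = 9 completes the 10 across.
(2,2) = 17 − 9 = 8 completes the 17 across.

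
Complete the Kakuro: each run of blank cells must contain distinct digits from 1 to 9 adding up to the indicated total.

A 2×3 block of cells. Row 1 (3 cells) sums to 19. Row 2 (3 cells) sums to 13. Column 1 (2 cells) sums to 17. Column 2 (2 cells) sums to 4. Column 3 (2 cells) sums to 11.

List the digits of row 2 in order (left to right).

17 in 2 cells must be {8,9}; 4 in 2 cells must be {1,3}.
The 19 across and the 4 down share only 3, so (1,2) = 3.
(2,2) = 4 − 3 = 1 completes the 4 down.
Given what's placed, (1,1) must be 9 to fit the 19 across and 17 down.
(1,3) = 19 − 12 = 7 completes the 19 across.
(2,1) = 17 − 9 = 8 completes the 17 down.
(2,3) = 13 − 9 = 4 completes the 13 across.

8, 1, 4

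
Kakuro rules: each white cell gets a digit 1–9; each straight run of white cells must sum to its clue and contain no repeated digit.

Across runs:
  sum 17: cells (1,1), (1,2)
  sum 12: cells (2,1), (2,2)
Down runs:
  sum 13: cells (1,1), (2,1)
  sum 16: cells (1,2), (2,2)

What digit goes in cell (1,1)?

8

17 in 2 cells must be {8,9}; 16 in 2 cells must be {7,9}.
The 17 across and the 16 down share only 9, so (1,2) = 9.
(2,2) = 16 − 9 = 7 completes the 16 down.
(1,1) = 17 − 9 = 8 completes the 17 across.
(2,1) = 12 − 7 = 5 completes the 12 across.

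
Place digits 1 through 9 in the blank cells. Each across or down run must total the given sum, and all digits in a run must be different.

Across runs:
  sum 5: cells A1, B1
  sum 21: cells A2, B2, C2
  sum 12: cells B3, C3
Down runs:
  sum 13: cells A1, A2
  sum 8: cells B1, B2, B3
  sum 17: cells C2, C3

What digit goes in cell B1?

1

17 in 2 cells must be {8,9}.
The 5 across and the 13 down share only 4, so A1 = 4.
B1 = 5 − 4 = 1 completes the 5 across.
A2 = 13 − 4 = 9 completes the 13 down.
C2 = 8: the only remaining digit allowed by both the 21 across and the 17 down.
C3 = 17 − 8 = 9 completes the 17 down.
B2 = 21 − 17 = 4 completes the 21 across.
B3 = 12 − 9 = 3 completes the 12 across.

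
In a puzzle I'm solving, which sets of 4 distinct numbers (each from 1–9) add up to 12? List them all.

4 distinct digits from 1–9 sum between 10 and 30.

{1,2,3,6}; {1,2,4,5}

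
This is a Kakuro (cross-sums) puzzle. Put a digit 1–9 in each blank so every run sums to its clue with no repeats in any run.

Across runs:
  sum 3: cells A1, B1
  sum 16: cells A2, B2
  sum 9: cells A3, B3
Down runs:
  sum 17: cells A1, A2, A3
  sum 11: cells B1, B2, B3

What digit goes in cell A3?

6

3 in 2 cells must be {1,2}; 16 in 2 cells must be {7,9}.
The 16 across and the 11 down share only 7, so B2 = 7.
Given what's placed, B1 must be 1 to fit the 3 across and 11 down.
A2 = 16 − 7 = 9 completes the 16 across.
B3 = 11 − 8 = 3 completes the 11 down.
A1 = 3 − 1 = 2 completes the 3 across.
A3 = 9 − 3 = 6 completes the 9 across.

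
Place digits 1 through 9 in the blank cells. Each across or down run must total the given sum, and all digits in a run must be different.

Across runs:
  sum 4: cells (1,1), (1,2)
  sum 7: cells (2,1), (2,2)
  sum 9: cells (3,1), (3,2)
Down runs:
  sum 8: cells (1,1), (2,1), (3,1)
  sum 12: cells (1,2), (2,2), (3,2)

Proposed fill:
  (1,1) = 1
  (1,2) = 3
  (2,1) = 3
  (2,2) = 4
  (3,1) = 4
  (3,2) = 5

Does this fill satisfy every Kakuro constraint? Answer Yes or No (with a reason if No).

Yes

Across: 1+3=4; 3+4=7; 4+5=9. Down: 1+3+4=8; 3+4+5=12. No digit repeats within any run.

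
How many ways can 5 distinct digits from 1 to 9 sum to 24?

5 distinct digits from 1–9 sum between 15 and 35.

11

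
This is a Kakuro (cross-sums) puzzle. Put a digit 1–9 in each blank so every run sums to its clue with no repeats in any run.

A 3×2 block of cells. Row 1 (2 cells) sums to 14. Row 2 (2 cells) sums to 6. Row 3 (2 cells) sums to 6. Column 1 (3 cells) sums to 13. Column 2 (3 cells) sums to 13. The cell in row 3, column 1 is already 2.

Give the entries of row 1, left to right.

6 8

(3,2) = 6 − 2 = 4 completes the 6 across.
Nothing is forced directly, so branch on (2,1), whose candidates are 4 or 5. If (2,1) = 4: then (1,1) would have to be in {5,6,8,9} for the 14 across but in {7} for the 13 down — contradiction. So (2,1) = 5.
(1,1) = 13 − 7 = 6 completes the 13 down.
(1,2) = 14 − 6 = 8 completes the 14 across.
(2,2) = 6 − 5 = 1 completes the 6 across.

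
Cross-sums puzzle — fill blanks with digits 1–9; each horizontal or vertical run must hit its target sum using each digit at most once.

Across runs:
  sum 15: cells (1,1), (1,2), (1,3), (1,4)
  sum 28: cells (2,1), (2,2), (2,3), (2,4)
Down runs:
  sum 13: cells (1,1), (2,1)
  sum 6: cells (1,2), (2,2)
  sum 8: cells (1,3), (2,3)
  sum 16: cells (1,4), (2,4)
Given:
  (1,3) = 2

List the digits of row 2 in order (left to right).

8 5 6 9

16 in 2 cells must be {7,9}.
(2,3) = 8 − 2 = 6 completes the 8 down.
(2,4) = 9: the only remaining digit allowed by both the 28 across and the 16 down.
(1,4) = 16 − 9 = 7 completes the 16 down.
Given what's placed, (2,2) must be 5 to fit the 28 across and 6 down.
Given what's placed, (1,1) must be 5 to fit the 15 across and 13 down.
(1,2) = 15 − 14 = 1 completes the 15 across.
(2,1) = 28 − 20 = 8 completes the 28 across.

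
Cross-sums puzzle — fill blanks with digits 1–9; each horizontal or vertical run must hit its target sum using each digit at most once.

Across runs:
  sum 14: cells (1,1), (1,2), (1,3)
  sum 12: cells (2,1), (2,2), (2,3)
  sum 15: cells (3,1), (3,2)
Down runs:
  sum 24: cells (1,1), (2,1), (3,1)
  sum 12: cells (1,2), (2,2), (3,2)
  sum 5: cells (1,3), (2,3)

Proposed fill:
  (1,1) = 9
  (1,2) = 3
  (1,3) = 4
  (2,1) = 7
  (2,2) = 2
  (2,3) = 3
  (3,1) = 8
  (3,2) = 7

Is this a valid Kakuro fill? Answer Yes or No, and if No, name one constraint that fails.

No — the down run (1,3)–(2,3) sums to 7, not 5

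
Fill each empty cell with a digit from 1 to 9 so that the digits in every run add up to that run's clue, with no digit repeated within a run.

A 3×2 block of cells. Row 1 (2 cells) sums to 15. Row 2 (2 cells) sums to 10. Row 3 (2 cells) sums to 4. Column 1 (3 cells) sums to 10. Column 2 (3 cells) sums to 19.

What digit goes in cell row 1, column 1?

6

4 in 2 cells must be {1,3}.
The 4 across and the 19 down share only 3, so (3,2) = 3.
(3,1) = 4 − 3 = 1 completes the 4 across.
Nothing is forced directly, so branch on (1,1), whose candidates are 6 or 7. If (1,1) = 7: then (1,2) would have to be in {8} for the 15 across but in {7,9} for the 19 down — contradiction. So (1,1) = 6.
(1,2) = 15 − 6 = 9 completes the 15 across.
(2,1) = 10 − 7 = 3 completes the 10 down.
(2,2) = 10 − 3 = 7 completes the 10 across.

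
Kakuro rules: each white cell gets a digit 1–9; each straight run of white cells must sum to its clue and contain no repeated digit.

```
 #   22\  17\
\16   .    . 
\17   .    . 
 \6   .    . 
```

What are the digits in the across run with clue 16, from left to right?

16 in 2 cells must be {7,9}; 17 in 2 cells must be {8,9}.
The 6 across and the 22 down share only 5, so R3C1 = 5.
R3C2 = 6 − 5 = 1 completes the 6 across.
Given what's placed, R1C1 must be 9 to fit the 16 across and 22 down.
R1C2 = 16 − 9 = 7 completes the 16 across.
R2C1 = 22 − 14 = 8 completes the 22 down.
R2C2 = 17 − 8 = 9 completes the 17 across.

9 7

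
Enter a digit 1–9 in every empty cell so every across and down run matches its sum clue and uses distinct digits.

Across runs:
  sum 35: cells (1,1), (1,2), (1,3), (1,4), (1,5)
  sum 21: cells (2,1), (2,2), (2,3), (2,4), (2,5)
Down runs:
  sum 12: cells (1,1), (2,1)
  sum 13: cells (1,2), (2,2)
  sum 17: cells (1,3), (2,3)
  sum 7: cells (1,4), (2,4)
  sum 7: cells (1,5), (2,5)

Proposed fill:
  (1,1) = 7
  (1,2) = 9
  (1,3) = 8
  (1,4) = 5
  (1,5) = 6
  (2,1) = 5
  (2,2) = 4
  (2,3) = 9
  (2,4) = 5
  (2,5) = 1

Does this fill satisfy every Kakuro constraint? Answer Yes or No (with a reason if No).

No — the down run (1,4)–(2,4) sums to 10, not 7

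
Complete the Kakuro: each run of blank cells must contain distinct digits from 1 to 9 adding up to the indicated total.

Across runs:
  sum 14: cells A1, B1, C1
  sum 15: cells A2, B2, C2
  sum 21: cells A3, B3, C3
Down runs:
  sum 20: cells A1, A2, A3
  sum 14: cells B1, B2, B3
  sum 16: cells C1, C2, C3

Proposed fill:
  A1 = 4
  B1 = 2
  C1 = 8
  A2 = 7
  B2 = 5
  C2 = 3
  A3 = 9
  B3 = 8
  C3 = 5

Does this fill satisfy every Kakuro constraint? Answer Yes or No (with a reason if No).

No — the down run B1–B3 sums to 15, not 14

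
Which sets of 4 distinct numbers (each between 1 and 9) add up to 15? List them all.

{1,2,3,9}; {1,2,4,8}; {1,2,5,7}; {1,3,4,7}; {1,3,5,6}; {2,3,4,6}

4 distinct digits from 1–9 sum between 10 and 30.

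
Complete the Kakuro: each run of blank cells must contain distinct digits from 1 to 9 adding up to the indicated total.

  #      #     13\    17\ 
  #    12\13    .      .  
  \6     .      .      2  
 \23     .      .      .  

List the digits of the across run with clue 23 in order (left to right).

6 in 3 cells must be {1,2,3}; 23 in 3 cells must be {6,8,9}.
R2C1 = 3: the only remaining digit allowed by both the 6 across and the 12 down.
R2C2 = 6 − 5 = 1 completes the 6 across.
R3C1 = 12 − 3 = 9 completes the 12 down.
Given what's placed, R3C2 must be 8 to fit the 23 across and 13 down.
R3C3 = 23 − 17 = 6 completes the 23 across.
R1C2 = 13 − 9 = 4 completes the 13 down.
R1C3 = 13 − 4 = 9 completes the 13 across.

9, 8, 6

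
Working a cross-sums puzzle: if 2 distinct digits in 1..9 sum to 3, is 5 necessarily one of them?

The only way to make 3 from 2 distinct digits is {1,2}, which does not contain 5.

No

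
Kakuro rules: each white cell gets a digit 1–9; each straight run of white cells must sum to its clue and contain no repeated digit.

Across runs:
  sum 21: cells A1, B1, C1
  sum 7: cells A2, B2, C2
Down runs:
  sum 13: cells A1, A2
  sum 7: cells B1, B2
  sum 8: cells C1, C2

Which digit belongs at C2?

1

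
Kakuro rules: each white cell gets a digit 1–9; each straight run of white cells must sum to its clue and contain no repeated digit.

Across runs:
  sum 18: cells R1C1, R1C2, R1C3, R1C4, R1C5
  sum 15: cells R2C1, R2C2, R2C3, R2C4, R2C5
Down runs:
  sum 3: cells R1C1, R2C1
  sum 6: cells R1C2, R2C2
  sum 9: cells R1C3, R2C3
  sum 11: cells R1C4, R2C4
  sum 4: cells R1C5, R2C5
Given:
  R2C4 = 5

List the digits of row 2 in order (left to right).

1 2 4 5 3

15 in 5 cells must be {1,2,3,4,5}; 3 in 2 cells must be {1,2}; 4 in 2 cells must be {1,3}.
R1C4 = 11 − 5 = 6 completes the 11 down.
R1C5 = 1: the only remaining digit allowed by both the 18 across and the 4 down.
R2C5 = 4 − 1 = 3 completes the 4 down.
Given what's placed, R1C1 must be 2 to fit the 18 across and 3 down.
R2C1 = 3 − 2 = 1 completes the 3 down.
No cell is forced outright now. R2C2 can only be 2 or 4 (the digits allowed by both its 15 across and its 6 down). If R2C2 = 4: then R1C2 would have to be in {4,5} for the 18 across but in {2} for the 6 down — contradiction. So R2C2 = 2.
R1C2 = 6 − 2 = 4 completes the 6 down.
R1C3 = 18 − 13 = 5 completes the 18 across.
R2C3 = 15 − 11 = 4 completes the 15 across.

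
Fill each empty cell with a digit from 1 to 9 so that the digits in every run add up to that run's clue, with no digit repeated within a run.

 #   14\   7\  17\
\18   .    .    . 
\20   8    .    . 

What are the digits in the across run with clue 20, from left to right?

8 3 9

17 in 2 cells must be {8,9}.
R1C1 = 14 − 8 = 6 completes the 14 down.
Given what's placed, R2C3 must be 9 to fit the 20 across and 17 down.
R1C3 = 17 − 9 = 8 completes the 17 down.
R2C2 = 20 − 17 = 3 completes the 20 across.
R1C2 = 18 − 14 = 4 completes the 18 across.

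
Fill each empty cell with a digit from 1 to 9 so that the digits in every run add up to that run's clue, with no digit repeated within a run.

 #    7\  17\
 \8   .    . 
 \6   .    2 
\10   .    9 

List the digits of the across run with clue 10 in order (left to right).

1 9

7 in 3 cells must be {1,2,4}.
R1C2 = 17 − 11 = 6 completes the 17 down.
R2C1 = 6 − 2 = 4 completes the 6 across.
R3C1 = 10 − 9 = 1 completes the 10 across.
R1C1 = 8 − 6 = 2 completes the 8 across.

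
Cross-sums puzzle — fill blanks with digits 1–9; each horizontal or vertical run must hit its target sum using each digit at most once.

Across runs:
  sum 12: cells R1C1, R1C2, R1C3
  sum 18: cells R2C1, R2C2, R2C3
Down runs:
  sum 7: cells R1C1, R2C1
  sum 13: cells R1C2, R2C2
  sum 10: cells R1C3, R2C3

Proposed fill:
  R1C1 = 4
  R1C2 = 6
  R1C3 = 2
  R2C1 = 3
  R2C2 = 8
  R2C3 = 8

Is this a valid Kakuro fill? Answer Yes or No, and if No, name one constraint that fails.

No — the down run R1C2–R2C2 sums to 14, not 13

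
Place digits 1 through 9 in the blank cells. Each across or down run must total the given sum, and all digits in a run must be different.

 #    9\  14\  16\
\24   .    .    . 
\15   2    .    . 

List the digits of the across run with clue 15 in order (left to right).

24 in 3 cells must be {7,8,9}; 16 in 2 cells must be {7,9}.
R1C1 = 9 − 2 = 7 completes the 9 down.
R1C3 = 9: the only remaining digit allowed by both the 24 across and the 16 down.
R2C3 = 16 − 9 = 7 completes the 16 down.
R1C2 = 24 − 16 = 8 completes the 24 across.
R2C2 = 15 − 9 = 6 completes the 15 across.

2 6 7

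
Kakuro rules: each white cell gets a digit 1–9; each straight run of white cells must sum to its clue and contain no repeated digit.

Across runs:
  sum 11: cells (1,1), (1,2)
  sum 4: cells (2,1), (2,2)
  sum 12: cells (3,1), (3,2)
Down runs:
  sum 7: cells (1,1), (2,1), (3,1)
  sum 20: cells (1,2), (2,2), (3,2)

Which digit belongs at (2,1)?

4 in 2 cells must be {1,3}; 7 in 3 cells must be {1,2,4}.
The 4 across and the 7 down share only 1, so (2,1) = 1.
(2,2) = 4 − 1 = 3 completes the 4 across.
Given what's placed, (3,1) must be 4 to fit the 12 across and 7 down.
(3,2) = 12 − 4 = 8 completes the 12 across.
(1,1) = 7 − 5 = 2 completes the 7 down.
(1,2) = 11 − 2 = 9 completes the 11 across.

1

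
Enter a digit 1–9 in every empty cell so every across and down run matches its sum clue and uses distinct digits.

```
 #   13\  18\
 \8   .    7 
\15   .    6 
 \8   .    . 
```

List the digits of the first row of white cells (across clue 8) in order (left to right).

1, 7

R1C1 = 8 − 7 = 1 completes the 8 across.
R2C1 = 15 − 6 = 9 completes the 15 across.
R3C1 = 13 − 10 = 3 completes the 13 down.
R3C2 = 8 − 3 = 5 completes the 8 across.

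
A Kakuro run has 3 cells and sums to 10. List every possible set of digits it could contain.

3 distinct digits from 1–9 sum between 6 and 24.

{1,2,7}; {1,3,6}; {1,4,5}; {2,3,5}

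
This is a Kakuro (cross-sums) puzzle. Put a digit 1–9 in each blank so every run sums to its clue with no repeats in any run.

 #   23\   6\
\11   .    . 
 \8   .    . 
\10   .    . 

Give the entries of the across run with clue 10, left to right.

23 in 3 cells must be {6,8,9}; 6 in 3 cells must be {1,2,3}.
The 8 across and the 23 down share only 6, so R2C1 = 6.
R2C2 = 8 − 6 = 2 completes the 8 across.
Given what's placed, R1C2 must be 3 to fit the 11 across and 6 down.
R3C2 = 6 − 5 = 1 completes the 6 down.
R1C1 = 11 − 3 = 8 completes the 11 across.
R3C1 = 10 − 1 = 9 completes the 10 across.

9, 1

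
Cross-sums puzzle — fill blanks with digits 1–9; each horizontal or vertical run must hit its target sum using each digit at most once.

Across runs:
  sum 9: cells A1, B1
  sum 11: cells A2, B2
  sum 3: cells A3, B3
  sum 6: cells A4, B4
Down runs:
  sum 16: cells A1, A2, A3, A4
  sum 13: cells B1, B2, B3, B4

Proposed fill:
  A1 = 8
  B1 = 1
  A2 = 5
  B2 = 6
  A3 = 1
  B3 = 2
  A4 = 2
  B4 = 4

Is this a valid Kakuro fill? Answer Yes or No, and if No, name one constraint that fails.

Across: 8+1=9; 5+6=11; 1+2=3; 2+4=6. Down: 8+5+1+2=16; 1+6+2+4=13. No digit repeats within any run.

Yes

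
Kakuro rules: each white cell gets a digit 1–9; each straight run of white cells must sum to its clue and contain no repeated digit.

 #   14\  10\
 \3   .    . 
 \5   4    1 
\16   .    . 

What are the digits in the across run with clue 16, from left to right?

9, 7

3 in 2 cells must be {1,2}; 16 in 2 cells must be {7,9}.
R1C2 = 2: the only remaining digit allowed by both the 3 across and the 10 down.
R3C2 = 10 − 3 = 7 completes the 10 down.
R1C1 = 3 − 2 = 1 completes the 3 across.
R3C1 = 16 − 7 = 9 completes the 16 across.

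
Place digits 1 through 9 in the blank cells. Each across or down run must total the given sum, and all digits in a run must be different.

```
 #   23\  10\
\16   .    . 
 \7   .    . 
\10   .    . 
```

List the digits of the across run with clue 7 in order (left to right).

6 1

16 in 2 cells must be {7,9}; 23 in 3 cells must be {6,8,9}.
The 16 across and the 23 down share only 9, so R1C1 = 9.
R1C2 = 16 − 9 = 7 completes the 16 across.
Given what's placed, R2C1 must be 6 to fit the 7 across and 23 down.
R2C2 = 7 − 6 = 1 completes the 7 across.
R3C1 = 23 − 15 = 8 completes the 23 down.
R3C2 = 10 − 8 = 2 completes the 10 across.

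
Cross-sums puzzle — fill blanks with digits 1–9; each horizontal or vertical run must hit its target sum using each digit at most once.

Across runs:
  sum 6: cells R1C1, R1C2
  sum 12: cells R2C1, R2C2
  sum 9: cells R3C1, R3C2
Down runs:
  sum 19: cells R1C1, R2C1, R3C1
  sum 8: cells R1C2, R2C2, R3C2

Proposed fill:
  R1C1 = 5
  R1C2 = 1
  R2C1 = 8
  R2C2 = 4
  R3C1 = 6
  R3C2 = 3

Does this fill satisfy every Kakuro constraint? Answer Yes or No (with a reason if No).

Across: 5+1=6; 8+4=12; 6+3=9. Down: 5+8+6=19; 1+4+3=8. No digit repeats within any run.

Yes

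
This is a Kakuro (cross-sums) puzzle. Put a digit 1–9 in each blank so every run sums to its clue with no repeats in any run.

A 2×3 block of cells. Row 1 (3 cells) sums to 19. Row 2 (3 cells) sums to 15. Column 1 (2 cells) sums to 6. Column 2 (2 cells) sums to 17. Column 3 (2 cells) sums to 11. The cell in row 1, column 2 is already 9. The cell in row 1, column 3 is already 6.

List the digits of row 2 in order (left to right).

17 in 2 cells must be {8,9}.
(1,1) = 19 − 15 = 4 completes the 19 across.
(2,1) = 6 − 4 = 2 completes the 6 down.
(2,2) = 17 − 9 = 8 completes the 17 down.
(2,3) = 15 − 10 = 5 completes the 15 across.

2 8 5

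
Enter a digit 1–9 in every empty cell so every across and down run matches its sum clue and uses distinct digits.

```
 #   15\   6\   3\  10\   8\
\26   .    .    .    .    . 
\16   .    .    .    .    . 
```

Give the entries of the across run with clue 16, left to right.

6, 2, 1, 4, 3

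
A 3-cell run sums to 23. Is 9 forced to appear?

The only way to make 23 from 3 distinct digits is {6,8,9}, which contains 9.

Yes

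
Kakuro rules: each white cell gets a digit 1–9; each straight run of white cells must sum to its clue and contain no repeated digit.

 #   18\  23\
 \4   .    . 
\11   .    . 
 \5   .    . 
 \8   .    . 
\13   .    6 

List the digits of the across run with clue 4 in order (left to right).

4 in 2 cells must be {1,3}.
R5C1 = 13 − 6 = 7 completes the 13 across.
Nothing is forced directly, so branch on R2C1, whose candidates are 2 or 3 or 5. If R2C1 = 3: that forces R1C1 = 1, R1C2 = 3, R2C2 = 8, R3C1 = 2, after which R3C2 would have to be in {3} for the 5 across but in {1,2,4,5} for the 23 down — contradiction. If R2C1 = 5: then R2C2 would have to be in {6} for the 11 across but in {1,2,3,4,5,7,8,9} for the 23 down — contradiction. So R2C1 = 2.
R2C2 = 11 − 2 = 9 completes the 11 across.
No cell is forced outright now. R1C1 can only be 1 or 3 (the digits allowed by both its 4 across and its 18 down). If R1C1 = 1: that forces R1C2 = 3, R3C1 = 3, after which R3C2 would have to be in {2} for the 5 across but in {1,4} for the 23 down — contradiction. So R1C1 = 3.
R1C2 = 4 − 3 = 1 completes the 4 across.

3 1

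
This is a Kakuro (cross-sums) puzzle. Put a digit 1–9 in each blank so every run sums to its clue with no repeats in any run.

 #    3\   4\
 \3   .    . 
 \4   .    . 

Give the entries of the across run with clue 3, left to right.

2, 1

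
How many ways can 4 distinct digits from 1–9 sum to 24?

8

4 distinct digits from 1–9 sum between 10 and 30.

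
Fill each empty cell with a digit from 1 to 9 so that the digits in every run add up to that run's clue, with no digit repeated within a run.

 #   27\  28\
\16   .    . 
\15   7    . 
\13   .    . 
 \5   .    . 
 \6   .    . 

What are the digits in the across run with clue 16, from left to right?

9, 7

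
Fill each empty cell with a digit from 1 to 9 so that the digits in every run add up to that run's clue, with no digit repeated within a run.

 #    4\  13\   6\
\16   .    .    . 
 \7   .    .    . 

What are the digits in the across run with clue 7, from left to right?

1 4 2

7 in 3 cells must be {1,2,4}; 4 in 2 cells must be {1,3}.
The 7 across and the 4 down share only 1, so R2C1 = 1.
Given what's placed, R2C2 must be 4 to fit the 7 across and 13 down.
R2C3 = 7 − 5 = 2 completes the 7 across.
R1C1 = 4 − 1 = 3 completes the 4 down.
R1C2 = 13 − 4 = 9 completes the 13 down.
R1C3 = 16 − 12 = 4 completes the 16 across.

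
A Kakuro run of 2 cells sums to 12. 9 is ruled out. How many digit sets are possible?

2

2 distinct digits from 1–9 sum between 3 and 17.
Dropping sets that contain 9.
Enumerating: {4,8}, {5,7}.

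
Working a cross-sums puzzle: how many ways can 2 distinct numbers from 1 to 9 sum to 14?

2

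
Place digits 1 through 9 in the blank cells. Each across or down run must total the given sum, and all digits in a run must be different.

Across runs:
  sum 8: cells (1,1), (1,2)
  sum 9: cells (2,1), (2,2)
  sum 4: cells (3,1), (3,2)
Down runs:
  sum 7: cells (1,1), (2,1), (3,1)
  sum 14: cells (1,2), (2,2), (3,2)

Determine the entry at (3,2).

3

4 in 2 cells must be {1,3}; 7 in 3 cells must be {1,2,4}.
The 4 across and the 7 down share only 1, so (3,1) = 1.
(3,2) = 4 − 1 = 3 completes the 4 across.
Given what's placed, (1,1) must be 2 to fit the 8 across and 7 down.
(1,2) = 8 − 2 = 6 completes the 8 across.
(2,1) = 7 − 3 = 4 completes the 7 down.
(2,2) = 9 − 4 = 5 completes the 9 across.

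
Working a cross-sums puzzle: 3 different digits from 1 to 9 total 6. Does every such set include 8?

No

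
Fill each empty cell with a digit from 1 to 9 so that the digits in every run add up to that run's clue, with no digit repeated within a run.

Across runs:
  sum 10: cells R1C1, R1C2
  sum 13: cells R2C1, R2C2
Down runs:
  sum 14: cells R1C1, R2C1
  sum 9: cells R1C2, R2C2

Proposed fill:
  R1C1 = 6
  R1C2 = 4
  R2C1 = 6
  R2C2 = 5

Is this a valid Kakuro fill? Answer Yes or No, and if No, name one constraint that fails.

No — the down run R1C1–R2C1 sums to 12, not 14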